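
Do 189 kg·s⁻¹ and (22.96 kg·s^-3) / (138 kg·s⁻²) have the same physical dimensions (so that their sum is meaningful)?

Reduce each to base SI dimensions:
  189 kg·s⁻¹:  kg·s⁻¹
  (22.96 kg·s^-3) / (138 kg·s⁻²):  [kg·s⁻³] / [kg·s⁻²] = s⁻¹
kg·s⁻¹ ≠ s⁻¹, so they cannot be added.

No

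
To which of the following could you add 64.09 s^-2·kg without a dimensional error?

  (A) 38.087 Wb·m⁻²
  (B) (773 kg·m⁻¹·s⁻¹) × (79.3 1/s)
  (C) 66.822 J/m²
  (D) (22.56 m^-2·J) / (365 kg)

(C)

Reference: kg·s⁻².
Each option:
  (A) Wb·m⁻² = V·s·m⁻² = kg·s⁻²·A⁻¹
  (B) [kg·m⁻¹·s⁻¹] · [s⁻¹] = kg·m⁻¹·s⁻²
  (C) J·m⁻² = N·m·m⁻² = kg·s⁻²  ← same
  (D) [kg·s⁻²] / [kg] = s⁻²
Only (C) matches kg·s⁻².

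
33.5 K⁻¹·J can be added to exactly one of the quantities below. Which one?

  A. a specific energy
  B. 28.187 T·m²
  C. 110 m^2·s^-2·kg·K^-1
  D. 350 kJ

Reference: J·K⁻¹ = N·m·K⁻¹ = kg·m²·s⁻²·K⁻¹.
Each option:
  A. [specific energy] = m²·s⁻²
  B. T·m² = Wb·m⁻²·m² = kg·m²·s⁻²·A⁻¹
  C. kg·m²·s⁻²·K⁻¹  ← same
  D. J = N·m = kg·m²·s⁻²
Only C. matches kg·m²·s⁻²·K⁻¹.

C.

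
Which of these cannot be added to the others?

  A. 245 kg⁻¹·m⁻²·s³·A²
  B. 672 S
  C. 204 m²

In SI base units:
  A. kg⁻¹·m⁻²·s³·A²
  B. S = Ω⁻¹ = kg⁻¹·m⁻²·s³·A²
  C. m²
All reduce to kg⁻¹·m⁻²·s³·A² except C., which is m².

C.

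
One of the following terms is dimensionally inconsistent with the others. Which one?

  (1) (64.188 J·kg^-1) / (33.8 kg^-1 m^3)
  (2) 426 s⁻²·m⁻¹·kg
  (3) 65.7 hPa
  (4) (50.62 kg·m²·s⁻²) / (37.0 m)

Expand each in SI base units:
  (1) [m²·s⁻²] / [kg⁻¹·m³] = kg·m⁻¹·s⁻²
  (2) kg·m⁻¹·s⁻²
  (3) Pa = N·m⁻² = kg·m⁻¹·s⁻²
  (4) [kg·m²·s⁻²] / [m] = kg·m·s⁻²
All reduce to kg·m⁻¹·s⁻² except (4), which is kg·m·s⁻².

(4)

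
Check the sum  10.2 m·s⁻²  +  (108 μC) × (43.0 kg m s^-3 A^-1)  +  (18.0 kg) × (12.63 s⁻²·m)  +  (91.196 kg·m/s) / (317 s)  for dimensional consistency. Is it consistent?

No

Work out the base dimensions of each:
  10.2 m·s⁻²:  m·s⁻²
  (108 μC) × (43.0 kg m s^-3 A^-1):  [s·A] · [kg·m·s⁻³·A⁻¹] = kg·m·s⁻²
  (18.0 kg) × (12.63 s⁻²·m):  [kg] · [m·s⁻²] = kg·m·s⁻²
  (91.196 kg·m/s) / (317 s):  [kg·m·s⁻¹] / [s] = kg·m·s⁻²
The terms do not share a single dimension (kg·m·s⁻² vs m·s⁻²).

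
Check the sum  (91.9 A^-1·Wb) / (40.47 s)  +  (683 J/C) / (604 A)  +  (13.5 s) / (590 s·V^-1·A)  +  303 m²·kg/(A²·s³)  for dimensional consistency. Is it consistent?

Expand each in SI base units:
  (91.9 A^-1·Wb) / (40.47 s):  [kg·m²·s⁻²·A⁻²] / [s] = kg·m²·s⁻³·A⁻²
  (683 J/C) / (604 A):  [kg·m²·s⁻³·A⁻¹] / [A] = kg·m²·s⁻³·A⁻²
  (13.5 s) / (590 s·V^-1·A):  [s] / [kg⁻¹·m⁻²·s⁴·A²] = kg·m²·s⁻³·A⁻²
  303 m²·kg/(A²·s³):  kg·m²·s⁻³·A⁻²
Every term reduces to kg·m²·s⁻³·A⁻².

Yes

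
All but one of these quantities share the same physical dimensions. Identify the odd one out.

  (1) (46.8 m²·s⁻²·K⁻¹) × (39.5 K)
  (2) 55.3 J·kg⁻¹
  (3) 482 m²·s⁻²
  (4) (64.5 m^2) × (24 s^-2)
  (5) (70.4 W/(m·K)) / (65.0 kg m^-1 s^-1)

(5)

Dimensions:
  (1) [m²·s⁻²·K⁻¹] · [K] = m²·s⁻²
  (2) J·kg⁻¹ = N·m·kg⁻¹ = m²·s⁻²
  (3) m²·s⁻²
  (4) [m²] · [s⁻²] = m²·s⁻²
  (5) [kg·m·s⁻³·K⁻¹] / [kg·m⁻¹·s⁻¹] = m²·s⁻²·K⁻¹
All reduce to m²·s⁻² except (5), which is m²·s⁻²·K⁻¹.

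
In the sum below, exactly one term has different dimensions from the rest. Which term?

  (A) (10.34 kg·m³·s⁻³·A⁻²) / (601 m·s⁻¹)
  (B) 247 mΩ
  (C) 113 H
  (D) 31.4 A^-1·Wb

Work out the base dimensions of each:
  (A) [kg·m³·s⁻³·A⁻²] / [m·s⁻¹] = kg·m²·s⁻²·A⁻²
  (B) Ω = V·A⁻¹ = kg·m²·s⁻³·A⁻²
  (C) H = V·s·A⁻¹ = kg·m²·s⁻²·A⁻²
  (D) Wb·A⁻¹ = V·s·A⁻¹ = kg·m²·s⁻²·A⁻²
All reduce to kg·m²·s⁻²·A⁻² except (B), which is kg·m²·s⁻³·A⁻².

(B)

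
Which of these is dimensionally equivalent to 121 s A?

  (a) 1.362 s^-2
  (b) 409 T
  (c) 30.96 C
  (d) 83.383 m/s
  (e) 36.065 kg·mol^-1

(c)

Reference: s·A.
Each option:
  (a) s⁻²
  (b) T = Wb·m⁻² = kg·s⁻²·A⁻¹
  (c) C = s·A  ← same
  (d) m·s⁻¹
  (e) kg·mol⁻¹
Only (c) matches s·A.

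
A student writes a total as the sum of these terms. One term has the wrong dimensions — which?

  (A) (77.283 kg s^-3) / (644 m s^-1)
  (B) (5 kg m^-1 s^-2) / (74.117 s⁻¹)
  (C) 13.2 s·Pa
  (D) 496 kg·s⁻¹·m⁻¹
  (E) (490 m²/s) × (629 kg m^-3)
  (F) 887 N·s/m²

(A)

Work out the base dimensions of each:
  (A) [kg·s⁻³] / [m·s⁻¹] = kg·m⁻¹·s⁻²
  (B) [kg·m⁻¹·s⁻²] / [s⁻¹] = kg·m⁻¹·s⁻¹
  (C) Pa·s = N·m⁻²·s = kg·m⁻¹·s⁻¹
  (D) kg·m⁻¹·s⁻¹
  (E) [m²·s⁻¹] · [kg·m⁻³] = kg·m⁻¹·s⁻¹
  (F) N·s·m⁻² = kg·m·s⁻²·s·m⁻² = kg·m⁻¹·s⁻¹
All reduce to kg·m⁻¹·s⁻¹ except (A), which is kg·m⁻¹·s⁻².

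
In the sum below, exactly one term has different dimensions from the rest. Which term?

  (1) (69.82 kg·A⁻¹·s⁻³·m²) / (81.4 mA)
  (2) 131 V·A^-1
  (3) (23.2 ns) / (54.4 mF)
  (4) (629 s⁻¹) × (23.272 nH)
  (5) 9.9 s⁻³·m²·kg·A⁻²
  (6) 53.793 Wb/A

(6)

Reduce each to base SI dimensions:
  (1) [kg·m²·s⁻³·A⁻¹] / [A] = kg·m²·s⁻³·A⁻²
  (2) V·A⁻¹ = J·C⁻¹·A⁻¹ = kg·m²·s⁻³·A⁻²
  (3) [s] / [kg⁻¹·m⁻²·s⁴·A²] = kg·m²·s⁻³·A⁻²
  (4) [s⁻¹] · [kg·m²·s⁻²·A⁻²] = kg·m²·s⁻³·A⁻²
  (5) kg·m²·s⁻³·A⁻²
  (6) Wb·A⁻¹ = V·s·A⁻¹ = kg·m²·s⁻²·A⁻²
All reduce to kg·m²·s⁻³·A⁻² except (6), which is kg·m²·s⁻²·A⁻².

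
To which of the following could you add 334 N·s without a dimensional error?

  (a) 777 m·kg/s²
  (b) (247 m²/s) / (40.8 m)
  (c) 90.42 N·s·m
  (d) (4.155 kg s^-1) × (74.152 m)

(d)

Reference: N·s = kg·m·s⁻²·s = kg·m·s⁻¹.
Each option:
  (a) kg·m·s⁻²
  (b) [m²·s⁻¹] / [m] = m·s⁻¹
  (c) N·m·s = kg·m·s⁻²·m·s = kg·m²·s⁻¹
  (d) [kg·s⁻¹] · [m] = kg·m·s⁻¹  ← same
Only (d) matches kg·m·s⁻¹.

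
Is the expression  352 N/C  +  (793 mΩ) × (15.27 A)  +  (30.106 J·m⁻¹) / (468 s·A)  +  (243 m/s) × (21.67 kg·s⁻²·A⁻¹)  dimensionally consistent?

In SI base units:
  352 N/C:  N·C⁻¹ = kg·m·s⁻²·(s·A)⁻¹ = kg·m·s⁻³·A⁻¹
  (793 mΩ) × (15.27 A):  [kg·m²·s⁻³·A⁻²] · [A] = kg·m²·s⁻³·A⁻¹
  (30.106 J·m⁻¹) / (468 s·A):  [kg·m·s⁻²] / [s·A] = kg·m·s⁻³·A⁻¹
  (243 m/s) × (21.67 kg·s⁻²·A⁻¹):  [m·s⁻¹] · [kg·s⁻²·A⁻¹] = kg·m·s⁻³·A⁻¹
The terms do not share a single dimension (kg·m²·s⁻³·A⁻¹ vs kg·m·s⁻³·A⁻¹).

No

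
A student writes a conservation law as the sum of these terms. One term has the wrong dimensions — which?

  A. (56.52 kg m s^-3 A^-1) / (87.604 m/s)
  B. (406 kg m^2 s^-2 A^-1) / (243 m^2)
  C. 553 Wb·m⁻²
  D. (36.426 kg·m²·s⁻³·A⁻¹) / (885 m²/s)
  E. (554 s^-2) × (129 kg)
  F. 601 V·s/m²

E.

Expand each in SI base units:
  A. [kg·m·s⁻³·A⁻¹] / [m·s⁻¹] = kg·s⁻²·A⁻¹
  B. [kg·m²·s⁻²·A⁻¹] / [m²] = kg·s⁻²·A⁻¹
  C. Wb·m⁻² = V·s·m⁻² = kg·s⁻²·A⁻¹
  D. [kg·m²·s⁻³·A⁻¹] / [m²·s⁻¹] = kg·s⁻²·A⁻¹
  E. [s⁻²] · [kg] = kg·s⁻²
  F. V·s·m⁻² = J·C⁻¹·s·m⁻² = kg·s⁻²·A⁻¹
All reduce to kg·s⁻²·A⁻¹ except E., which is kg·s⁻².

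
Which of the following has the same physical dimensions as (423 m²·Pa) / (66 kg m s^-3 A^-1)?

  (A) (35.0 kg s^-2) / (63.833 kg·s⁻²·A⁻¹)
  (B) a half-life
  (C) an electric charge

(C)

Reference: [kg·m·s⁻²] / [kg·m·s⁻³·A⁻¹] = s·A.
Each option:
  (A) [kg·s⁻²] / [kg·s⁻²·A⁻¹] = A
  (B) [half-life] = s
  (C) [electric charge] = s·A  ← same
Only (C) matches s·A.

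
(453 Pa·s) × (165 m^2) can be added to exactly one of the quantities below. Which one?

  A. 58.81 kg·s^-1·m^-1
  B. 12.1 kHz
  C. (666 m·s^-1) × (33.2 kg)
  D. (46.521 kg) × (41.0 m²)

Reference: [kg·m⁻¹·s⁻¹] · [m²] = kg·m·s⁻¹.
Each option:
  A. kg·m⁻¹·s⁻¹
  B. Hz = s⁻¹
  C. [m·s⁻¹] · [kg] = kg·m·s⁻¹  ← same
  D. [kg] · [m²] = kg·m²
Only C. matches kg·m·s⁻¹.

C.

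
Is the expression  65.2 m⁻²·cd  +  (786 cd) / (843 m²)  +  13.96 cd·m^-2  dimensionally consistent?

Work out the base dimensions of each:
  65.2 m⁻²·cd:  m⁻²·cd
  (786 cd) / (843 m²):  [cd] / [m²] = m⁻²·cd
  13.96 cd·m^-2:  cd·m⁻² = m⁻²·cd
Every term reduces to m⁻²·cd.

Yes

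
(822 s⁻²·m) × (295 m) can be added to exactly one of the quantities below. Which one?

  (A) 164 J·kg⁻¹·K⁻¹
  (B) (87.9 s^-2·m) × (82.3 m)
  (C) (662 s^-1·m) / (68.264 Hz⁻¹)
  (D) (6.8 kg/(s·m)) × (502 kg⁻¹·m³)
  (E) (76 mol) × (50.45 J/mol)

(B)

Reference: [m·s⁻²] · [m] = m²·s⁻².
Each option:
  (A) J·kg⁻¹·K⁻¹ = N·m·kg⁻¹·K⁻¹ = m²·s⁻²·K⁻¹
  (B) [m·s⁻²] · [m] = m²·s⁻²  ← same
  (C) [m·s⁻¹] / [s] = m·s⁻²
  (D) [kg·m⁻¹·s⁻¹] · [kg⁻¹·m³] = m²·s⁻¹
  (E) [mol] · [kg·m²·s⁻²·mol⁻¹] = kg·m²·s⁻²
Only (B) matches m²·s⁻².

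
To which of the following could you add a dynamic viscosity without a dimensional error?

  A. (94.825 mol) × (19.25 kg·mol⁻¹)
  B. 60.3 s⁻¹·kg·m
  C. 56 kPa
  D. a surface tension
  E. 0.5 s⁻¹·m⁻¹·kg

E.

Reference: [dynamic viscosity] = kg·m⁻¹·s⁻¹.
Each option:
  A. [mol] · [kg·mol⁻¹] = kg
  B. kg·m·s⁻¹
  C. Pa = N·m⁻² = kg·m⁻¹·s⁻²
  D. [surface tension] = kg·s⁻²
  E. kg·m⁻¹·s⁻¹  ← same
Only E. matches kg·m⁻¹·s⁻¹.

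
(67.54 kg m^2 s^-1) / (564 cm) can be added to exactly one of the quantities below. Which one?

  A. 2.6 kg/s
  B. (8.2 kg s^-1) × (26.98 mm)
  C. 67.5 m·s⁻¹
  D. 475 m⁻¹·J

Reference: [kg·m²·s⁻¹] / [m] = kg·m·s⁻¹.
Each option:
  A. kg·s⁻¹
  B. [kg·s⁻¹] · [m] = kg·m·s⁻¹  ← same
  C. m·s⁻¹
  D. J·m⁻¹ = N·m·m⁻¹ = kg·m·s⁻²
Only B. matches kg·m·s⁻¹.

B.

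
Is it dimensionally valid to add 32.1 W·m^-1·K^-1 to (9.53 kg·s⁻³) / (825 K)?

No

Dimensions:
  32.1 W·m^-1·K^-1:  W·m⁻¹·K⁻¹ = J·s⁻¹·m⁻¹·K⁻¹ = kg·m·s⁻³·K⁻¹
  (9.53 kg·s⁻³) / (825 K):  [kg·s⁻³] / [K] = kg·s⁻³·K⁻¹
kg·m·s⁻³·K⁻¹ ≠ kg·s⁻³·K⁻¹, so they cannot be added.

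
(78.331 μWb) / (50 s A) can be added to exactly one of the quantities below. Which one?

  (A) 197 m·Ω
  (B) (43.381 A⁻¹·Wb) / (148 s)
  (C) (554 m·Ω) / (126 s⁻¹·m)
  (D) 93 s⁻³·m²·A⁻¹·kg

(B)

Reference: [kg·m²·s⁻²·A⁻¹] / [s·A] = kg·m²·s⁻³·A⁻².
Each option:
  (A) Ω·m = V·A⁻¹·m = kg·m³·s⁻³·A⁻²
  (B) [kg·m²·s⁻²·A⁻²] / [s] = kg·m²·s⁻³·A⁻²  ← same
  (C) [kg·m³·s⁻³·A⁻²] / [m·s⁻¹] = kg·m²·s⁻²·A⁻²
  (D) kg·m²·s⁻³·A⁻¹
Only (B) matches kg·m²·s⁻³·A⁻².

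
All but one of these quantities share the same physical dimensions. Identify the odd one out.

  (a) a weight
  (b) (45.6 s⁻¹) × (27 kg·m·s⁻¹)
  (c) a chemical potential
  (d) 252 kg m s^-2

(c)

In SI base units:
  (a) [weight] = kg·m·s⁻²
  (b) [s⁻¹] · [kg·m·s⁻¹] = kg·m·s⁻²
  (c) [chemical potential] = kg·m²·s⁻²·mol⁻¹
  (d) kg·m·s⁻²
All reduce to kg·m·s⁻² except (c), which is kg·m²·s⁻²·mol⁻¹.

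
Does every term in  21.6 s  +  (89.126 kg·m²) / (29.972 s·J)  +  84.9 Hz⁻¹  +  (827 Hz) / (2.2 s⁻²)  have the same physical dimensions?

Yes

Dimensions:
  21.6 s:  s
  (89.126 kg·m²) / (29.972 s·J):  [kg·m²] / [kg·m²·s⁻¹] = s
  84.9 Hz⁻¹:  Hz⁻¹ = (s⁻¹)⁻¹ = s
  (827 Hz) / (2.2 s⁻²):  [s⁻¹] / [s⁻²] = s
Every term reduces to s.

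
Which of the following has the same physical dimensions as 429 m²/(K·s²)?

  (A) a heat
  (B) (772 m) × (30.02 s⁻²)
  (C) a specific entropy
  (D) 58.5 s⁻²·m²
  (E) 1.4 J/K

(C)

Reference: m²·s⁻²·K⁻¹.
Each option:
  (A) [heat] = kg·m²·s⁻²
  (B) [m] · [s⁻²] = m·s⁻²
  (C) [specific entropy] = m²·s⁻²·K⁻¹  ← same
  (D) m²·s⁻²
  (E) J·K⁻¹ = N·m·K⁻¹ = kg·m²·s⁻²·K⁻¹
Only (C) matches m²·s⁻²·K⁻¹.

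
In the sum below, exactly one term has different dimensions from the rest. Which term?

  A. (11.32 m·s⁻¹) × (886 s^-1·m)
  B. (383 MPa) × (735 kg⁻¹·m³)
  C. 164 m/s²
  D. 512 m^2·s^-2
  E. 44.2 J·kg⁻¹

In SI base units:
  A. [m·s⁻¹] · [m·s⁻¹] = m²·s⁻²
  B. [kg·m⁻¹·s⁻²] · [kg⁻¹·m³] = m²·s⁻²
  C. m·s⁻²
  D. m²·s⁻²
  E. J·kg⁻¹ = N·m·kg⁻¹ = m²·s⁻²
All reduce to m²·s⁻² except C., which is m·s⁻².

C.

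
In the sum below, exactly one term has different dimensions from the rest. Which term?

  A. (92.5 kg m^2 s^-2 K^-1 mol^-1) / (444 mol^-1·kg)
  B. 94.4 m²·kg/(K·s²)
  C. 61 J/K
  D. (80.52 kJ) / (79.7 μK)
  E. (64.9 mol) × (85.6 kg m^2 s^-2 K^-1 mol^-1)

A.

Dimensions:
  A. [kg·m²·s⁻²·K⁻¹·mol⁻¹] / [kg·mol⁻¹] = m²·s⁻²·K⁻¹
  B. kg·m²·s⁻²·K⁻¹
  C. J·K⁻¹ = N·m·K⁻¹ = kg·m²·s⁻²·K⁻¹
  D. [kg·m²·s⁻²] / [K] = kg·m²·s⁻²·K⁻¹
  E. [mol] · [kg·m²·s⁻²·K⁻¹·mol⁻¹] = kg·m²·s⁻²·K⁻¹
All reduce to kg·m²·s⁻²·K⁻¹ except A., which is m²·s⁻²·K⁻¹.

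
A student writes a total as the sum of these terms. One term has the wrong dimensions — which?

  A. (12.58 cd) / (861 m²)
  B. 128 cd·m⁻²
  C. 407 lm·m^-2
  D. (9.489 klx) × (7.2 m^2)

D.

Dimensions:
  A. [cd] / [m²] = m⁻²·cd
  B. cd·m⁻² = m⁻²·cd
  C. lm·m⁻² = cd·m⁻² = m⁻²·cd
  D. [m⁻²·cd] · [m²] = cd
All reduce to m⁻²·cd except D., which is cd.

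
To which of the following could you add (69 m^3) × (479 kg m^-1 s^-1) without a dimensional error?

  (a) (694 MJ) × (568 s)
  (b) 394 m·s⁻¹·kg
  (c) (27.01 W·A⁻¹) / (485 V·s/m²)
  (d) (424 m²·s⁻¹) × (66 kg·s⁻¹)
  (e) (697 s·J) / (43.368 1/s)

(a)

Reference: [m³] · [kg·m⁻¹·s⁻¹] = kg·m²·s⁻¹.
Each option:
  (a) [kg·m²·s⁻²] · [s] = kg·m²·s⁻¹  ← same
  (b) kg·m·s⁻¹
  (c) [kg·m²·s⁻³·A⁻¹] / [kg·s⁻²·A⁻¹] = m²·s⁻¹
  (d) [m²·s⁻¹] · [kg·s⁻¹] = kg·m²·s⁻²
  (e) [kg·m²·s⁻¹] / [s⁻¹] = kg·m²
Only (a) matches kg·m²·s⁻¹.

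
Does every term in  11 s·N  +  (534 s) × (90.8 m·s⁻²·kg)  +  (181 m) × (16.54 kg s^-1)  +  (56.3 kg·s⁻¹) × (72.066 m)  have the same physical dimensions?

In SI base units:
  11 s·N:  N·s = kg·m·s⁻²·s = kg·m·s⁻¹
  (534 s) × (90.8 m·s⁻²·kg):  [s] · [kg·m·s⁻²] = kg·m·s⁻¹
  (181 m) × (16.54 kg s^-1):  [m] · [kg·s⁻¹] = kg·m·s⁻¹
  (56.3 kg·s⁻¹) × (72.066 m):  [kg·s⁻¹] · [m] = kg·m·s⁻¹
Every term reduces to kg·m·s⁻¹.

Yes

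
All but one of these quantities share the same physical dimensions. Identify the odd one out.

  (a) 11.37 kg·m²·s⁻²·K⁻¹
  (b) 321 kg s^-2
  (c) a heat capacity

Reduce each to base SI dimensions:
  (a) kg·m²·s⁻²·K⁻¹
  (b) kg·s⁻²
  (c) [heat capacity] = kg·m²·s⁻²·K⁻¹
All reduce to kg·m²·s⁻²·K⁻¹ except (b), which is kg·s⁻².

(b)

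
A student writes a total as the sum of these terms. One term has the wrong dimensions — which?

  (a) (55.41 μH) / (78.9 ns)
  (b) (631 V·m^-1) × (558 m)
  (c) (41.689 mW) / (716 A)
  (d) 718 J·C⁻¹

(a)

Work out the base dimensions of each:
  (a) [kg·m²·s⁻²·A⁻²] / [s] = kg·m²·s⁻³·A⁻²
  (b) [kg·m·s⁻³·A⁻¹] · [m] = kg·m²·s⁻³·A⁻¹
  (c) [kg·m²·s⁻³] / [A] = kg·m²·s⁻³·A⁻¹
  (d) J·C⁻¹ = N·m·(s·A)⁻¹ = kg·m²·s⁻³·A⁻¹
All reduce to kg·m²·s⁻³·A⁻¹ except (a), which is kg·m²·s⁻³·A⁻².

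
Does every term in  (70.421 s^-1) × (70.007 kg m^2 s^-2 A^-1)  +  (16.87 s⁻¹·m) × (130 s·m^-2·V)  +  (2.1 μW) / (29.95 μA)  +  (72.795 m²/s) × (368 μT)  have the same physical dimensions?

Expand each in SI base units:
  (70.421 s^-1) × (70.007 kg m^2 s^-2 A^-1):  [s⁻¹] · [kg·m²·s⁻²·A⁻¹] = kg·m²·s⁻³·A⁻¹
  (16.87 s⁻¹·m) × (130 s·m^-2·V):  [m·s⁻¹] · [kg·s⁻²·A⁻¹] = kg·m·s⁻³·A⁻¹
  (2.1 μW) / (29.95 μA):  [kg·m²·s⁻³] / [A] = kg·m²·s⁻³·A⁻¹
  (72.795 m²/s) × (368 μT):  [m²·s⁻¹] · [kg·s⁻²·A⁻¹] = kg·m²·s⁻³·A⁻¹
The terms do not share a single dimension (kg·m²·s⁻³·A⁻¹ vs kg·m·s⁻³·A⁻¹).

No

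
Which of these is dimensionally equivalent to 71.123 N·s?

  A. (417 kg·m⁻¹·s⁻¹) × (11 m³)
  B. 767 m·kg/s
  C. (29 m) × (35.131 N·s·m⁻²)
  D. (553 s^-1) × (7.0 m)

B.

Reference: N·s = kg·m·s⁻²·s = kg·m·s⁻¹.
Each option:
  A. [kg·m⁻¹·s⁻¹] · [m³] = kg·m²·s⁻¹
  B. kg·m·s⁻¹  ← same
  C. [m] · [kg·m⁻¹·s⁻¹] = kg·s⁻¹
  D. [s⁻¹] · [m] = m·s⁻¹
Only B. matches kg·m·s⁻¹.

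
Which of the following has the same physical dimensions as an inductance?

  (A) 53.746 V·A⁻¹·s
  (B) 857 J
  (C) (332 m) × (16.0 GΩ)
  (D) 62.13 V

(A)

Reference: [inductance] = kg·m²·s⁻²·A⁻².
Each option:
  (A) V·s·A⁻¹ = J·C⁻¹·s·A⁻¹ = kg·m²·s⁻²·A⁻²  ← same
  (B) J = N·m = kg·m²·s⁻²
  (C) [m] · [kg·m²·s⁻³·A⁻²] = kg·m³·s⁻³·A⁻²
  (D) V = J·C⁻¹ = kg·m²·s⁻³·A⁻¹
Only (A) matches kg·m²·s⁻²·A⁻².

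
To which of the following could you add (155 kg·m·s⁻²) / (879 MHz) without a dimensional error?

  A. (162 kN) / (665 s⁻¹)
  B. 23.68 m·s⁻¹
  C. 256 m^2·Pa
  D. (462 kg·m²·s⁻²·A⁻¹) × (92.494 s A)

Reference: [kg·m·s⁻²] / [s⁻¹] = kg·m·s⁻¹.
Each option:
  A. [kg·m·s⁻²] / [s⁻¹] = kg·m·s⁻¹  ← same
  B. m·s⁻¹
  C. Pa·m² = N·m⁻²·m² = kg·m·s⁻²
  D. [kg·m²·s⁻²·A⁻¹] · [s·A] = kg·m²·s⁻¹
Only A. matches kg·m·s⁻¹.

A.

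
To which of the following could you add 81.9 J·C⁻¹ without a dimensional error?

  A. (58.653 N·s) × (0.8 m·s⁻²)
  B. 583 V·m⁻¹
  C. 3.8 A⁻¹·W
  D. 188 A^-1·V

Reference: J·C⁻¹ = N·m·(s·A)⁻¹ = kg·m²·s⁻³·A⁻¹.
Each option:
  A. [kg·m·s⁻¹] · [m·s⁻²] = kg·m²·s⁻³
  B. V·m⁻¹ = J·C⁻¹·m⁻¹ = kg·m·s⁻³·A⁻¹
  C. W·A⁻¹ = J·s⁻¹·A⁻¹ = kg·m²·s⁻³·A⁻¹  ← same
  D. V·A⁻¹ = J·C⁻¹·A⁻¹ = kg·m²·s⁻³·A⁻²
Only C. matches kg·m²·s⁻³·A⁻¹.

C.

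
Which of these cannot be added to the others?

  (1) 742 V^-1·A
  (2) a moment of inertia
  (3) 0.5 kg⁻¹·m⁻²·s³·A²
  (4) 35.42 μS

(2)

In SI base units:
  (1) A·V⁻¹ = A·(J·C⁻¹)⁻¹ = kg⁻¹·m⁻²·s³·A²
  (2) [moment of inertia] = kg·m²
  (3) kg⁻¹·m⁻²·s³·A²
  (4) S = Ω⁻¹ = kg⁻¹·m⁻²·s³·A²
All reduce to kg⁻¹·m⁻²·s³·A² except (2), which is kg·m².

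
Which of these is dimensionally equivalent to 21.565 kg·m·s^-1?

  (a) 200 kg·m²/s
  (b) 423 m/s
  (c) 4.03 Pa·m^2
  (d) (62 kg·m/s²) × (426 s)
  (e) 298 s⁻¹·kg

Reference: kg·m·s⁻¹.
Each option:
  (a) kg·m²·s⁻¹
  (b) m·s⁻¹
  (c) Pa·m² = N·m⁻²·m² = kg·m·s⁻²
  (d) [kg·m·s⁻²] · [s] = kg·m·s⁻¹  ← same
  (e) kg·s⁻¹
Only (d) matches kg·m·s⁻¹.

(d)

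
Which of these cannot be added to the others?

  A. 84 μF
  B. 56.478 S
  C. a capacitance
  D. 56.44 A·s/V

B.

Dimensions:
  A. F = C·V⁻¹ = kg⁻¹·m⁻²·s⁴·A²
  B. S = Ω⁻¹ = kg⁻¹·m⁻²·s³·A²
  C. [capacitance] = kg⁻¹·m⁻²·s⁴·A²
  D. A·s·V⁻¹ = A·s·(J·C⁻¹)⁻¹ = kg⁻¹·m⁻²·s⁴·A²
All reduce to kg⁻¹·m⁻²·s⁴·A² except B., which is kg⁻¹·m⁻²·s³·A².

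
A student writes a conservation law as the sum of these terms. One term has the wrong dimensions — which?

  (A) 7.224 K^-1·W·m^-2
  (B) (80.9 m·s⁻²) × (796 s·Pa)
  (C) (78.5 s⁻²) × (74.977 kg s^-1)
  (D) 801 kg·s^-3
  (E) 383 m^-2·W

(A)

Reduce each to base SI dimensions:
  (A) W·m⁻²·K⁻¹ = J·s⁻¹·m⁻²·K⁻¹ = kg·s⁻³·K⁻¹
  (B) [m·s⁻²] · [kg·m⁻¹·s⁻¹] = kg·s⁻³
  (C) [s⁻²] · [kg·s⁻¹] = kg·s⁻³
  (D) kg·s⁻³
  (E) W·m⁻² = J·s⁻¹·m⁻² = kg·s⁻³
All reduce to kg·s⁻³ except (A), which is kg·s⁻³·K⁻¹.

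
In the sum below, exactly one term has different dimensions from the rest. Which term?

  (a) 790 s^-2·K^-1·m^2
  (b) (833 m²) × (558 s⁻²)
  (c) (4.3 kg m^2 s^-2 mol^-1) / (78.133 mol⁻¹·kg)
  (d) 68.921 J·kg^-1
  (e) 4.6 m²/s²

Work out the base dimensions of each:
  (a) m²·s⁻²·K⁻¹
  (b) [m²] · [s⁻²] = m²·s⁻²
  (c) [kg·m²·s⁻²·mol⁻¹] / [kg·mol⁻¹] = m²·s⁻²
  (d) J·kg⁻¹ = N·m·kg⁻¹ = m²·s⁻²
  (e) m²·s⁻²
All reduce to m²·s⁻² except (a), which is m²·s⁻²·K⁻¹.

(a)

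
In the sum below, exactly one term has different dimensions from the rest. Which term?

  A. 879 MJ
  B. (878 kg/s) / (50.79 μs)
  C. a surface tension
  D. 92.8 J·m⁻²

Reduce each to base SI dimensions:
  A. J = N·m = kg·m²·s⁻²
  B. [kg·s⁻¹] / [s] = kg·s⁻²
  C. [surface tension] = kg·s⁻²
  D. J·m⁻² = N·m·m⁻² = kg·s⁻²
All reduce to kg·s⁻² except A., which is kg·m²·s⁻².

A.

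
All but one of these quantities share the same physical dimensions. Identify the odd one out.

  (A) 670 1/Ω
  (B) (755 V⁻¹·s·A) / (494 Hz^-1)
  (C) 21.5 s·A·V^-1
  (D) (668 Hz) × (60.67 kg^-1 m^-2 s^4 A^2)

(C)

Work out the base dimensions of each:
  (A) Ω⁻¹ = (V·A⁻¹)⁻¹ = kg⁻¹·m⁻²·s³·A²
  (B) [kg⁻¹·m⁻²·s⁴·A²] / [s] = kg⁻¹·m⁻²·s³·A²
  (C) A·s·V⁻¹ = A·s·(J·C⁻¹)⁻¹ = kg⁻¹·m⁻²·s⁴·A²
  (D) [s⁻¹] · [kg⁻¹·m⁻²·s⁴·A²] = kg⁻¹·m⁻²·s³·A²
All reduce to kg⁻¹·m⁻²·s³·A² except (C), which is kg⁻¹·m⁻²·s⁴·A².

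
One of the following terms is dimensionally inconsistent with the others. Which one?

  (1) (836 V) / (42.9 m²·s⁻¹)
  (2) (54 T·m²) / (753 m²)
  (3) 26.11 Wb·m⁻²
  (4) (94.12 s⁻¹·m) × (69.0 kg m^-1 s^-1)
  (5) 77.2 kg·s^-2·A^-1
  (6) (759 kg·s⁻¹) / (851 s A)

Expand each in SI base units:
  (1) [kg·m²·s⁻³·A⁻¹] / [m²·s⁻¹] = kg·s⁻²·A⁻¹
  (2) [kg·m²·s⁻²·A⁻¹] / [m²] = kg·s⁻²·A⁻¹
  (3) Wb·m⁻² = V·s·m⁻² = kg·s⁻²·A⁻¹
  (4) [m·s⁻¹] · [kg·m⁻¹·s⁻¹] = kg·s⁻²
  (5) kg·s⁻²·A⁻¹
  (6) [kg·s⁻¹] / [s·A] = kg·s⁻²·A⁻¹
All reduce to kg·s⁻²·A⁻¹ except (4), which is kg·s⁻².

(4)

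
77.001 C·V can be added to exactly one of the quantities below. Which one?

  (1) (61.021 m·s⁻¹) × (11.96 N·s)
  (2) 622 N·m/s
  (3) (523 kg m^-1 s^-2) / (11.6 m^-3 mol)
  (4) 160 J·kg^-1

(1)

Reference: C·V = s·A·J·C⁻¹ = kg·m²·s⁻².
Each option:
  (1) [m·s⁻¹] · [kg·m·s⁻¹] = kg·m²·s⁻²  ← same
  (2) N·m·s⁻¹ = kg·m·s⁻²·m·s⁻¹ = kg·m²·s⁻³
  (3) [kg·m⁻¹·s⁻²] / [m⁻³·mol] = kg·m²·s⁻²·mol⁻¹
  (4) J·kg⁻¹ = N·m·kg⁻¹ = m²·s⁻²
Only (1) matches kg·m²·s⁻².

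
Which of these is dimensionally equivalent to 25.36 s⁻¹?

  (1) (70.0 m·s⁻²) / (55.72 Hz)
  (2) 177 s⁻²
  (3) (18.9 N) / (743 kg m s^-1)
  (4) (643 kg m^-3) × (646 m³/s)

(3)

Reference: s⁻¹.
Each option:
  (1) [m·s⁻²] / [s⁻¹] = m·s⁻¹
  (2) s⁻²
  (3) [kg·m·s⁻²] / [kg·m·s⁻¹] = s⁻¹  ← same
  (4) [kg·m⁻³] · [m³·s⁻¹] = kg·s⁻¹
Only (3) matches s⁻¹.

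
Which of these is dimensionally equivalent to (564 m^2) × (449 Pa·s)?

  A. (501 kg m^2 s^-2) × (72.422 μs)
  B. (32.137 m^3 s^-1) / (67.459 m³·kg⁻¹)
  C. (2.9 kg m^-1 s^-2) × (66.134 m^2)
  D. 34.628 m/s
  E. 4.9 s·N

E.

Reference: [m²] · [kg·m⁻¹·s⁻¹] = kg·m·s⁻¹.
Each option:
  A. [kg·m²·s⁻²] · [s] = kg·m²·s⁻¹
  B. [m³·s⁻¹] / [kg⁻¹·m³] = kg·s⁻¹
  C. [kg·m⁻¹·s⁻²] · [m²] = kg·m·s⁻²
  D. m·s⁻¹
  E. N·s = kg·m·s⁻²·s = kg·m·s⁻¹  ← same
Only E. matches kg·m·s⁻¹.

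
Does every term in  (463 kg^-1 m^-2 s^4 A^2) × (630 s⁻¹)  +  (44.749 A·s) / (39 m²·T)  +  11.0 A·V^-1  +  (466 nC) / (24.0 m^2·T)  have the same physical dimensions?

Yes

Work out the base dimensions of each:
  (463 kg^-1 m^-2 s^4 A^2) × (630 s⁻¹):  [kg⁻¹·m⁻²·s⁴·A²] · [s⁻¹] = kg⁻¹·m⁻²·s³·A²
  (44.749 A·s) / (39 m²·T):  [s·A] / [kg·m²·s⁻²·A⁻¹] = kg⁻¹·m⁻²·s³·A²
  11.0 A·V^-1:  A·V⁻¹ = A·(J·C⁻¹)⁻¹ = kg⁻¹·m⁻²·s³·A²
  (466 nC) / (24.0 m^2·T):  [s·A] / [kg·m²·s⁻²·A⁻¹] = kg⁻¹·m⁻²·s³·A²
Every term reduces to kg⁻¹·m⁻²·s³·A².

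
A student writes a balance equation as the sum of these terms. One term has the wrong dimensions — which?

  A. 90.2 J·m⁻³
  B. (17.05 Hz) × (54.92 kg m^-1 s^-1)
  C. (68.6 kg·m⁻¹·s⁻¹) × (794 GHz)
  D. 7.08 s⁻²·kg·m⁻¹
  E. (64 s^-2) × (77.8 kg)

Expand each in SI base units:
  A. J·m⁻³ = N·m·m⁻³ = kg·m⁻¹·s⁻²
  B. [s⁻¹] · [kg·m⁻¹·s⁻¹] = kg·m⁻¹·s⁻²
  C. [kg·m⁻¹·s⁻¹] · [s⁻¹] = kg·m⁻¹·s⁻²
  D. kg·m⁻¹·s⁻²
  E. [s⁻²] · [kg] = kg·s⁻²
All reduce to kg·m⁻¹·s⁻² except E., which is kg·s⁻².

E.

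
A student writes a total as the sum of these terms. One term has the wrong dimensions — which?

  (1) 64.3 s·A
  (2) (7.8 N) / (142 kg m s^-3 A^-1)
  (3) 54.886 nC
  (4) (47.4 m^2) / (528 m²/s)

Reduce each to base SI dimensions:
  (1) A·s = s·A
  (2) [kg·m·s⁻²] / [kg·m·s⁻³·A⁻¹] = s·A
  (3) C = s·A
  (4) [m²] / [m²·s⁻¹] = s
All reduce to s·A except (4), which is s.

(4)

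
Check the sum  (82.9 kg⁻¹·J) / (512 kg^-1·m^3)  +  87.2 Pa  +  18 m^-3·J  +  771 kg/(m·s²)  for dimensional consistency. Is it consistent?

Expand each in SI base units:
  (82.9 kg⁻¹·J) / (512 kg^-1·m^3):  [m²·s⁻²] / [kg⁻¹·m³] = kg·m⁻¹·s⁻²
  87.2 Pa:  Pa = N·m⁻² = kg·m⁻¹·s⁻²
  18 m^-3·J:  J·m⁻³ = N·m·m⁻³ = kg·m⁻¹·s⁻²
  771 kg/(m·s²):  kg·m⁻¹·s⁻²
Every term reduces to kg·m⁻¹·s⁻².

Yes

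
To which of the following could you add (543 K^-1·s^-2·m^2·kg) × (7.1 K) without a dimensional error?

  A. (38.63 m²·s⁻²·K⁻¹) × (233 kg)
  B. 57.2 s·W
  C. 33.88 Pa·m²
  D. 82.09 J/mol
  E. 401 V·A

Reference: [kg·m²·s⁻²·K⁻¹] · [K] = kg·m²·s⁻².
Each option:
  A. [m²·s⁻²·K⁻¹] · [kg] = kg·m²·s⁻²·K⁻¹
  B. W·s = J·s⁻¹·s = kg·m²·s⁻²  ← same
  C. Pa·m² = N·m⁻²·m² = kg·m·s⁻²
  D. J·mol⁻¹ = N·m·mol⁻¹ = kg·m²·s⁻²·mol⁻¹
  E. V·A = J·C⁻¹·A = kg·m²·s⁻³
Only B. matches kg·m²·s⁻².

B.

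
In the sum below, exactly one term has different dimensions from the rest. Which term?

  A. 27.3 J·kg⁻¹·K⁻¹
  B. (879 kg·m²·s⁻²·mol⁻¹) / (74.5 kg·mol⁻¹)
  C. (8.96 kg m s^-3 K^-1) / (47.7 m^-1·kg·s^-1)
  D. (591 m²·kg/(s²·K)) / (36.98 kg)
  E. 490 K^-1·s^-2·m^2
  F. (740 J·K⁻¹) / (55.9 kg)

Work out the base dimensions of each:
  A. J·kg⁻¹·K⁻¹ = N·m·kg⁻¹·K⁻¹ = m²·s⁻²·K⁻¹
  B. [kg·m²·s⁻²·mol⁻¹] / [kg·mol⁻¹] = m²·s⁻²
  C. [kg·m·s⁻³·K⁻¹] / [kg·m⁻¹·s⁻¹] = m²·s⁻²·K⁻¹
  D. [kg·m²·s⁻²·K⁻¹] / [kg] = m²·s⁻²·K⁻¹
  E. m²·s⁻²·K⁻¹
  F. [kg·m²·s⁻²·K⁻¹] / [kg] = m²·s⁻²·K⁻¹
All reduce to m²·s⁻²·K⁻¹ except B., which is m²·s⁻².

B.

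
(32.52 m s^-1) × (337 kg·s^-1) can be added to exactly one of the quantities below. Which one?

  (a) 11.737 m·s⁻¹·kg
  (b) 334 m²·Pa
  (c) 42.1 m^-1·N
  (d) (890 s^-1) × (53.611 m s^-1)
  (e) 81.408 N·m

(b)

Reference: [m·s⁻¹] · [kg·s⁻¹] = kg·m·s⁻².
Each option:
  (a) kg·m·s⁻¹
  (b) Pa·m² = N·m⁻²·m² = kg·m·s⁻²  ← same
  (c) N·m⁻¹ = kg·m·s⁻²·m⁻¹ = kg·s⁻²
  (d) [s⁻¹] · [m·s⁻¹] = m·s⁻²
  (e) N·m = kg·m·s⁻²·m = kg·m²·s⁻²
Only (b) matches kg·m·s⁻².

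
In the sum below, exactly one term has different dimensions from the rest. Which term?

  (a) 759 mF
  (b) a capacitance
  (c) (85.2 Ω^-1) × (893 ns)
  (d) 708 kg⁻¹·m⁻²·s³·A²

Reduce each to base SI dimensions:
  (a) F = C·V⁻¹ = kg⁻¹·m⁻²·s⁴·A²
  (b) [capacitance] = kg⁻¹·m⁻²·s⁴·A²
  (c) [kg⁻¹·m⁻²·s³·A²] · [s] = kg⁻¹·m⁻²·s⁴·A²
  (d) kg⁻¹·m⁻²·s³·A²
All reduce to kg⁻¹·m⁻²·s⁴·A² except (d), which is kg⁻¹·m⁻²·s³·A².

(d)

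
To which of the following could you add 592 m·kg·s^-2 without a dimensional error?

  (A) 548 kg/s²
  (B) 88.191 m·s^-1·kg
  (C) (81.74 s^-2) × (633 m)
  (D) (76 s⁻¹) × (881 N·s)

Reference: kg·m·s⁻².
Each option:
  (A) kg·s⁻²
  (B) kg·m·s⁻¹
  (C) [s⁻²] · [m] = m·s⁻²
  (D) [s⁻¹] · [kg·m·s⁻¹] = kg·m·s⁻²  ← same
Only (D) matches kg·m·s⁻².

(D)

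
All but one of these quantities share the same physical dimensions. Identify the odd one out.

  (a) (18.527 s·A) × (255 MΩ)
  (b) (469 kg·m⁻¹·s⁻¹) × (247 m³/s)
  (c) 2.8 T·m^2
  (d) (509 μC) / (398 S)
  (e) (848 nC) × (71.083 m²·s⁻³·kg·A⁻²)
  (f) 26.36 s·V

(b)

Dimensions:
  (a) [s·A] · [kg·m²·s⁻³·A⁻²] = kg·m²·s⁻²·A⁻¹
  (b) [kg·m⁻¹·s⁻¹] · [m³·s⁻¹] = kg·m²·s⁻²
  (c) T·m² = Wb·m⁻²·m² = kg·m²·s⁻²·A⁻¹
  (d) [s·A] / [kg⁻¹·m⁻²·s³·A²] = kg·m²·s⁻²·A⁻¹
  (e) [s·A] · [kg·m²·s⁻³·A⁻²] = kg·m²·s⁻²·A⁻¹
  (f) V·s = J·C⁻¹·s = kg·m²·s⁻²·A⁻¹
All reduce to kg·m²·s⁻²·A⁻¹ except (b), which is kg·m²·s⁻².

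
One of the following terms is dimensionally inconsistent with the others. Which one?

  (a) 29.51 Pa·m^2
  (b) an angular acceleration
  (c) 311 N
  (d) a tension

(b)

Dimensions:
  (a) Pa·m² = N·m⁻²·m² = kg·m·s⁻²
  (b) [angular acceleration] = s⁻²
  (c) N = kg·m·s⁻²
  (d) [tension] = kg·m·s⁻²
All reduce to kg·m·s⁻² except (b), which is s⁻².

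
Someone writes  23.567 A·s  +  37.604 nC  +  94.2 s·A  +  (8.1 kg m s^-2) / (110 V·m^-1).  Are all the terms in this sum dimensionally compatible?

Expand each in SI base units:
  23.567 A·s:  A·s = s·A
  37.604 nC:  C = s·A
  94.2 s·A:  s·A
  (8.1 kg m s^-2) / (110 V·m^-1):  [kg·m·s⁻²] / [kg·m·s⁻³·A⁻¹] = s·A
Every term reduces to s·A.

Yes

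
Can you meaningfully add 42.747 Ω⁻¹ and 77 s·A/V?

Reduce each to base SI dimensions:
  42.747 Ω⁻¹:  Ω⁻¹ = (V·A⁻¹)⁻¹ = kg⁻¹·m⁻²·s³·A²
  77 s·A/V:  A·s·V⁻¹ = A·s·(J·C⁻¹)⁻¹ = kg⁻¹·m⁻²·s⁴·A²
kg⁻¹·m⁻²·s³·A² ≠ kg⁻¹·m⁻²·s⁴·A², so they cannot be added.

No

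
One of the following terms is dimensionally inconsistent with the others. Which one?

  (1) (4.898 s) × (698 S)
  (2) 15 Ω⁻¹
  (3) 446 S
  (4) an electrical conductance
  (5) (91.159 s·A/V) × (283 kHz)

Expand each in SI base units:
  (1) [s] · [kg⁻¹·m⁻²·s³·A²] = kg⁻¹·m⁻²·s⁴·A²
  (2) Ω⁻¹ = (V·A⁻¹)⁻¹ = kg⁻¹·m⁻²·s³·A²
  (3) S = Ω⁻¹ = kg⁻¹·m⁻²·s³·A²
  (4) [electrical conductance] = kg⁻¹·m⁻²·s³·A²
  (5) [kg⁻¹·m⁻²·s⁴·A²] · [s⁻¹] = kg⁻¹·m⁻²·s³·A²
All reduce to kg⁻¹·m⁻²·s³·A² except (1), which is kg⁻¹·m⁻²·s⁴·A².

(1)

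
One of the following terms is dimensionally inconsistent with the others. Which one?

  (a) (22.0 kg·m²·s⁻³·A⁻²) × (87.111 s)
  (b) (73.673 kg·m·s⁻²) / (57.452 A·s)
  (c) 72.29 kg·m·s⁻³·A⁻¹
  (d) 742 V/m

(a)

Dimensions:
  (a) [kg·m²·s⁻³·A⁻²] · [s] = kg·m²·s⁻²·A⁻²
  (b) [kg·m·s⁻²] / [s·A] = kg·m·s⁻³·A⁻¹
  (c) kg·m·s⁻³·A⁻¹
  (d) V·m⁻¹ = J·C⁻¹·m⁻¹ = kg·m·s⁻³·A⁻¹
All reduce to kg·m·s⁻³·A⁻¹ except (a), which is kg·m²·s⁻²·A⁻².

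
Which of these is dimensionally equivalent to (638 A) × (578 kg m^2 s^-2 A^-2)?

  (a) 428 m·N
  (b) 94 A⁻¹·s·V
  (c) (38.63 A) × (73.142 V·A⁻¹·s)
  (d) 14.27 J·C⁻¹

Reference: [A] · [kg·m²·s⁻²·A⁻²] = kg·m²·s⁻²·A⁻¹.
Each option:
  (a) N·m = kg·m·s⁻²·m = kg·m²·s⁻²
  (b) V·s·A⁻¹ = J·C⁻¹·s·A⁻¹ = kg·m²·s⁻²·A⁻²
  (c) [A] · [kg·m²·s⁻²·A⁻²] = kg·m²·s⁻²·A⁻¹  ← same
  (d) J·C⁻¹ = N·m·(s·A)⁻¹ = kg·m²·s⁻³·A⁻¹
Only (c) matches kg·m²·s⁻²·A⁻¹.

(c)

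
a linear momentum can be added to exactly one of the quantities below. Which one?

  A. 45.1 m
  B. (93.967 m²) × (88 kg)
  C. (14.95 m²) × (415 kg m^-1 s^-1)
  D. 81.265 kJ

Reference: [linear momentum] = kg·m·s⁻¹.
Each option:
  A. m
  B. [m²] · [kg] = kg·m²
  C. [m²] · [kg·m⁻¹·s⁻¹] = kg·m·s⁻¹  ← same
  D. J = N·m = kg·m²·s⁻²
Only C. matches kg·m·s⁻¹.

C.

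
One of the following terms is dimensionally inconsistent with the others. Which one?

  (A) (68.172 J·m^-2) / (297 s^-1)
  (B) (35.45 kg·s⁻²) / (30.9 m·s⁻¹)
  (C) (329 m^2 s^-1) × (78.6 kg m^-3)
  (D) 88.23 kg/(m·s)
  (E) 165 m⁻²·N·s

(A)

In SI base units:
  (A) [kg·s⁻²] / [s⁻¹] = kg·s⁻¹
  (B) [kg·s⁻²] / [m·s⁻¹] = kg·m⁻¹·s⁻¹
  (C) [m²·s⁻¹] · [kg·m⁻³] = kg·m⁻¹·s⁻¹
  (D) kg·m⁻¹·s⁻¹
  (E) N·s·m⁻² = kg·m·s⁻²·s·m⁻² = kg·m⁻¹·s⁻¹
All reduce to kg·m⁻¹·s⁻¹ except (A), which is kg·s⁻¹.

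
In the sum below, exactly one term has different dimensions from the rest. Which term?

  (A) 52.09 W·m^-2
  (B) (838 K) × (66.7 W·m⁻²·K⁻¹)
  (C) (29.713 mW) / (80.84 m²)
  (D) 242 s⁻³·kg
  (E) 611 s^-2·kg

(E)

In SI base units:
  (A) W·m⁻² = J·s⁻¹·m⁻² = kg·s⁻³
  (B) [K] · [kg·s⁻³·K⁻¹] = kg·s⁻³
  (C) [kg·m²·s⁻³] / [m²] = kg·s⁻³
  (D) kg·s⁻³
  (E) kg·s⁻²
All reduce to kg·s⁻³ except (E), which is kg·s⁻².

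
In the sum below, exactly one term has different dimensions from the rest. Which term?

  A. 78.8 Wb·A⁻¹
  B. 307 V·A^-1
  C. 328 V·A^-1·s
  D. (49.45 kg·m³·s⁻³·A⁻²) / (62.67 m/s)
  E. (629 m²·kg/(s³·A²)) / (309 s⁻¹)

B.

Reduce each to base SI dimensions:
  A. Wb·A⁻¹ = V·s·A⁻¹ = kg·m²·s⁻²·A⁻²
  B. V·A⁻¹ = J·C⁻¹·A⁻¹ = kg·m²·s⁻³·A⁻²
  C. V·s·A⁻¹ = J·C⁻¹·s·A⁻¹ = kg·m²·s⁻²·A⁻²
  D. [kg·m³·s⁻³·A⁻²] / [m·s⁻¹] = kg·m²·s⁻²·A⁻²
  E. [kg·m²·s⁻³·A⁻²] / [s⁻¹] = kg·m²·s⁻²·A⁻²
All reduce to kg·m²·s⁻²·A⁻² except B., which is kg·m²·s⁻³·A⁻².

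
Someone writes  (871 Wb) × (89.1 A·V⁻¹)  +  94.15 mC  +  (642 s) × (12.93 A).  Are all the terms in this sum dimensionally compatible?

Expand each in SI base units:
  (871 Wb) × (89.1 A·V⁻¹):  [kg·m²·s⁻²·A⁻¹] · [kg⁻¹·m⁻²·s³·A²] = s·A
  94.15 mC:  C = s·A
  (642 s) × (12.93 A):  [s] · [A] = s·A
Every term reduces to s·A.

Yes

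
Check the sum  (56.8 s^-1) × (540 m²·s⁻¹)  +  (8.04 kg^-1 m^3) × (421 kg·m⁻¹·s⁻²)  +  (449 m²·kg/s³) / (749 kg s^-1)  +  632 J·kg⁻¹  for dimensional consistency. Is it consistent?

Expand each in SI base units:
  (56.8 s^-1) × (540 m²·s⁻¹):  [s⁻¹] · [m²·s⁻¹] = m²·s⁻²
  (8.04 kg^-1 m^3) × (421 kg·m⁻¹·s⁻²):  [kg⁻¹·m³] · [kg·m⁻¹·s⁻²] = m²·s⁻²
  (449 m²·kg/s³) / (749 kg s^-1):  [kg·m²·s⁻³] / [kg·s⁻¹] = m²·s⁻²
  632 J·kg⁻¹:  J·kg⁻¹ = N·m·kg⁻¹ = m²·s⁻²
Every term reduces to m²·s⁻².

Yes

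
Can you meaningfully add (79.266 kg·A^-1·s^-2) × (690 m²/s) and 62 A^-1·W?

Work out the base dimensions of each:
  (79.266 kg·A^-1·s^-2) × (690 m²/s):  [kg·s⁻²·A⁻¹] · [m²·s⁻¹] = kg·m²·s⁻³·A⁻¹
  62 A^-1·W:  W·A⁻¹ = J·s⁻¹·A⁻¹ = kg·m²·s⁻³·A⁻¹
Both are kg·m²·s⁻³·A⁻¹, so they have the same dimensions and can be added.

Yes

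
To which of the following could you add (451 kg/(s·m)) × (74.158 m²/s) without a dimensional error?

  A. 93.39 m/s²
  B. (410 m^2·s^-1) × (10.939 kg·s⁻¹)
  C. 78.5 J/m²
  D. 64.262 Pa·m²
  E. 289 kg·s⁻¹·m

Reference: [kg·m⁻¹·s⁻¹] · [m²·s⁻¹] = kg·m·s⁻².
Each option:
  A. m·s⁻²
  B. [m²·s⁻¹] · [kg·s⁻¹] = kg·m²·s⁻²
  C. J·m⁻² = N·m·m⁻² = kg·s⁻²
  D. Pa·m² = N·m⁻²·m² = kg·m·s⁻²  ← same
  E. kg·m·s⁻¹
Only D. matches kg·m·s⁻².

D.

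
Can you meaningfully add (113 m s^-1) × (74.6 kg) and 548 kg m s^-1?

Work out the base dimensions of each:
  (113 m s^-1) × (74.6 kg):  [m·s⁻¹] · [kg] = kg·m·s⁻¹
  548 kg m s^-1:  kg·m·s⁻¹
Both are kg·m·s⁻¹, so they have the same dimensions and can be added.

Yes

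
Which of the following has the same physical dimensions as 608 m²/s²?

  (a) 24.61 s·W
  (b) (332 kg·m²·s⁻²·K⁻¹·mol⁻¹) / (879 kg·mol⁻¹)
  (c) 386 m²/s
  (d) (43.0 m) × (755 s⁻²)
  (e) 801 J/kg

Reference: m²·s⁻².
Each option:
  (a) W·s = J·s⁻¹·s = kg·m²·s⁻²
  (b) [kg·m²·s⁻²·K⁻¹·mol⁻¹] / [kg·mol⁻¹] = m²·s⁻²·K⁻¹
  (c) m²·s⁻¹
  (d) [m] · [s⁻²] = m·s⁻²
  (e) J·kg⁻¹ = N·m·kg⁻¹ = m²·s⁻²  ← same
Only (e) matches m²·s⁻².

(e)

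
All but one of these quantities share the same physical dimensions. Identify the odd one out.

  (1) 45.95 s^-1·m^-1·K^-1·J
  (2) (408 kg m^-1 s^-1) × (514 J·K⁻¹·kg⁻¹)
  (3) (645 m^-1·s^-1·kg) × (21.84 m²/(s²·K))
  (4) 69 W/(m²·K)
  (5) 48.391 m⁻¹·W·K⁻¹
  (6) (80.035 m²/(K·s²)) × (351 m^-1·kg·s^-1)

In SI base units:
  (1) J·s⁻¹·m⁻¹·K⁻¹ = N·m·s⁻¹·m⁻¹·K⁻¹ = kg·m·s⁻³·K⁻¹
  (2) [kg·m⁻¹·s⁻¹] · [m²·s⁻²·K⁻¹] = kg·m·s⁻³·K⁻¹
  (3) [kg·m⁻¹·s⁻¹] · [m²·s⁻²·K⁻¹] = kg·m·s⁻³·K⁻¹
  (4) W·m⁻²·K⁻¹ = J·s⁻¹·m⁻²·K⁻¹ = kg·s⁻³·K⁻¹
  (5) W·m⁻¹·K⁻¹ = J·s⁻¹·m⁻¹·K⁻¹ = kg·m·s⁻³·K⁻¹
  (6) [m²·s⁻²·K⁻¹] · [kg·m⁻¹·s⁻¹] = kg·m·s⁻³·K⁻¹
All reduce to kg·m·s⁻³·K⁻¹ except (4), which is kg·s⁻³·K⁻¹.

(4)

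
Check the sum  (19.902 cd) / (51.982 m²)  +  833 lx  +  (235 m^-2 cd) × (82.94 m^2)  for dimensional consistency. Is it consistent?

Expand each in SI base units:
  (19.902 cd) / (51.982 m²):  [cd] / [m²] = m⁻²·cd
  833 lx:  lx = lm·m⁻² = m⁻²·cd
  (235 m^-2 cd) × (82.94 m^2):  [m⁻²·cd] · [m²] = cd
The terms do not share a single dimension (cd vs m⁻²·cd).

No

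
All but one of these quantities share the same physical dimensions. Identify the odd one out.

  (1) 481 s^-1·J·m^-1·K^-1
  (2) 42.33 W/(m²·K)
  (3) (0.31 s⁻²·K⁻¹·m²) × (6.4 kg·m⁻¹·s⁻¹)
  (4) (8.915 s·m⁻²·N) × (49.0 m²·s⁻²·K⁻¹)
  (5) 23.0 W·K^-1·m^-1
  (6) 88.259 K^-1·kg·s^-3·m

(2)

Work out the base dimensions of each:
  (1) J·s⁻¹·m⁻¹·K⁻¹ = N·m·s⁻¹·m⁻¹·K⁻¹ = kg·m·s⁻³·K⁻¹
  (2) W·m⁻²·K⁻¹ = J·s⁻¹·m⁻²·K⁻¹ = kg·s⁻³·K⁻¹
  (3) [m²·s⁻²·K⁻¹] · [kg·m⁻¹·s⁻¹] = kg·m·s⁻³·K⁻¹
  (4) [kg·m⁻¹·s⁻¹] · [m²·s⁻²·K⁻¹] = kg·m·s⁻³·K⁻¹
  (5) W·m⁻¹·K⁻¹ = J·s⁻¹·m⁻¹·K⁻¹ = kg·m·s⁻³·K⁻¹
  (6) kg·m·s⁻³·K⁻¹
All reduce to kg·m·s⁻³·K⁻¹ except (2), which is kg·s⁻³·K⁻¹.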